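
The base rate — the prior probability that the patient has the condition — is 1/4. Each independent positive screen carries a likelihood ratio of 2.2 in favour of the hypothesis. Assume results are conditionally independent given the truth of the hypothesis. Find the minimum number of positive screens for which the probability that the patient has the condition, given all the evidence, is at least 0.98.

7

Prior odds = 0.25/0.75 = 1/3.
Likelihood ratio per positive screen = 2.2.
Target odds: 0.98 ÷ 0.02 = 49.
Need (1/3) × 2.2ⁿ ≥ 49, i.e. 2.2ⁿ ≥ 147.
2.2⁶ = 1771561/15625 falls short of 147 but 2.2⁷ = 19487171/78125 reaches it, so n = 7.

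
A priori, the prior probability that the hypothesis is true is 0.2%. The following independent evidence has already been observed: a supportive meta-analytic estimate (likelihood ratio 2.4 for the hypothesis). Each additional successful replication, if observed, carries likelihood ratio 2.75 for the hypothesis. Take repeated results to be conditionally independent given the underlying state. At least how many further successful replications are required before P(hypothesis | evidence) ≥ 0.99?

Prior odds = 0.002/0.998 = 1/499.
Bayes factor of the evidence already in hand = 2.4.
Odds after that evidence = (1/499) × 2.4 = 12/2495.
Target odds = 0.99/0.01 = 99.
Need 2.75ⁿ ≥ 99 ÷ (12/2495) = 20583.75.
2.75⁹ ≈8994.86 falls short of 20583.75 but 2.75¹⁰ ≈24735.9 reaches it, so n = 10.

10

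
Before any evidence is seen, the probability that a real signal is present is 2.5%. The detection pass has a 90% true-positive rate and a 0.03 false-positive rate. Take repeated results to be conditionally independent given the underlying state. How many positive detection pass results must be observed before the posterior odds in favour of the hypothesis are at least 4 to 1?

2

Prior odds = 0.025/0.975 = 1/39.
Likelihood ratio of a positive result = 0.9/0.03 = 30.
Target odds = 4.
Require 30ⁿ ≥ 4 ÷ (1/39) = 156.
30¹ = 30 falls short of 156 but 30² = 900 reaches it, so n = 2.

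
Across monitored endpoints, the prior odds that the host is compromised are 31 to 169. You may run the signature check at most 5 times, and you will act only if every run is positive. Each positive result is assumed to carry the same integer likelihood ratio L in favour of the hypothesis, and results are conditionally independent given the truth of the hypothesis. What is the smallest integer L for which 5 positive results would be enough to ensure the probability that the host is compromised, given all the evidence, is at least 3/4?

Prior odds = 31/169.
Target odds = 0.75/0.25 = 3.
Need L⁵ ≥ 3 ÷ (31/169) = 507/31.
1⁵ = 1 < 507/31 ≤ 32 = 2⁵, so L = 2.

2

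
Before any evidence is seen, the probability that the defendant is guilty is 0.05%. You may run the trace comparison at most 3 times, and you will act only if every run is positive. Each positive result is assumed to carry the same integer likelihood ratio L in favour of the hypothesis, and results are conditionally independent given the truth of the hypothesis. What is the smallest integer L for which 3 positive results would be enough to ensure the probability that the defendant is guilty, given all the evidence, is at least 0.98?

Prior odds = 0.0005/0.9995 = 1/1999.
Target odds = 0.98/0.02 = 49.
Need L³ ≥ 49 ÷ (1/1999) = 97951.
46³ = 97336 < 97951 ≤ 103823 = 47³, so L = 47.

47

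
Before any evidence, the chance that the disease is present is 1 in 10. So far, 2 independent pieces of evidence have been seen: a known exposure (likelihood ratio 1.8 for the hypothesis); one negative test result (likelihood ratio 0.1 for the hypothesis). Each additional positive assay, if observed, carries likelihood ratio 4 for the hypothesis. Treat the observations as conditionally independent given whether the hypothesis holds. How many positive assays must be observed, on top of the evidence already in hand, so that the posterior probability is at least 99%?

7

Prior odds = 0.1/0.9 = 1/9.
Combined Bayes factor of the evidence already in hand = 1.8 × 0.1 = 0.18.
Odds after that evidence = (1/9) × 0.18 = 0.02.
Target odds = 0.99/0.01 = 99.
Need 4ⁿ ≥ 99 ÷ 0.02 = 4950.
4⁶ = 4096 falls short of 4950 but 4⁷ = 16384 reaches it, so n = 7.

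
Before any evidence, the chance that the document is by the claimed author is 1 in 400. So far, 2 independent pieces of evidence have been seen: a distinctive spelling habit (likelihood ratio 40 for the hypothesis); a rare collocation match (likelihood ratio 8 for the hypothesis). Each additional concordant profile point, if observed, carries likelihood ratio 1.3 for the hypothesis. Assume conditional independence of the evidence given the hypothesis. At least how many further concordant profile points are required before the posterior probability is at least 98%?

16

Prior odds = 0.0025/0.9975 = 1/399.
Combined Bayes factor of the evidence already in hand = 40 × 8 = 320.
Odds after that evidence = (1/399) × 320 = 320/399.
Target odds = 0.98/0.02 = 49.
Need 1.3ⁿ ≥ 49 ÷ (320/399) = 61.096875.
1.3¹⁵ ≈51.1859 falls short of 61.096875 but 1.3¹⁶ ≈66.5417 reaches it, so n = 16.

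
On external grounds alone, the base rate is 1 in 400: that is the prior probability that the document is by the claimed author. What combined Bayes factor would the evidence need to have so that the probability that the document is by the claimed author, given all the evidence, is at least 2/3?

798

Prior odds = 0.0025/0.9975 = 1/399.
Target odds = (2/3)/(1/3) = 2.
Required Bayes factor = 2 ÷ (1/399) = 798.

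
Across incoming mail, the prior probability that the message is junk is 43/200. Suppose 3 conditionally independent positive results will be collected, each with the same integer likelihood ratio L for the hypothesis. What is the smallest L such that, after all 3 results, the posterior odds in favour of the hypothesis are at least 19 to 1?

5

Prior odds = 0.215/0.785 = 43/157.
Target odds = 19.
Need L³ ≥ 19 ÷ (43/157) = 2983/43.
4³ = 64 < 2983/43 ≤ 125 = 5³, so L = 5.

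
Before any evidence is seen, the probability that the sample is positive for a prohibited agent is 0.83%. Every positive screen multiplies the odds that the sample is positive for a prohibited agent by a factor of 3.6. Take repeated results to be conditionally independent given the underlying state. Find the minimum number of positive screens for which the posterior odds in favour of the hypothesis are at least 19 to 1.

Prior odds: 0.0083 ÷ 0.9917 = 83/9917.
Likelihood ratio per positive screen = 3.6.
Target odds = 19.
Need (83/9917) × 3.6ⁿ ≥ 19, i.e. 3.6ⁿ ≥ 188423/83.
3.6⁶ = 34012224/15625 falls short of 188423/83 but 3.6⁷ = 612220032/78125 reaches it, so n = 7.

7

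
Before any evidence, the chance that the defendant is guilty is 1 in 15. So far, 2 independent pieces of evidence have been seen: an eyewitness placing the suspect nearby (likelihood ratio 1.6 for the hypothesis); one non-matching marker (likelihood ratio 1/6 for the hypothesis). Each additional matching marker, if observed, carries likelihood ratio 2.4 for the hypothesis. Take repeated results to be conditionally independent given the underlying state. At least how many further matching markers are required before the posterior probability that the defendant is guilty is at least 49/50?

9

Prior odds = (1/15)/(14/15) = 1/14.
Combined Bayes factor of the evidence already in hand = 1.6 × (1/6) = 4/15.
Odds after that evidence = (1/14) × 4/15 = 2/105.
Target odds = 0.98/0.02 = 49.
Need 2.4ⁿ ≥ 49 ÷ (2/105) = 2572.5.
2.4⁸ = 429981696/390625 falls short of 2572.5 but 2.4⁹ ≈2641.81 reaches it, so n = 9.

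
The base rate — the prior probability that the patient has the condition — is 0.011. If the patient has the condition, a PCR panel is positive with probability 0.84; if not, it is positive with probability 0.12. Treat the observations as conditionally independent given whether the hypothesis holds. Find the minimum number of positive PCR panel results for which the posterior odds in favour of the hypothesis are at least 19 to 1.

4

Prior odds: 0.011 ÷ 0.989 = 11/989.
Likelihood ratio of a positive = 0.84/0.12 = 7.
Target odds = 19.
Require 7ⁿ ≥ 19 ÷ (11/989) = 18791/11.
7³ = 343 falls short of 18791/11 but 7⁴ = 2401 reaches it, so n = 4.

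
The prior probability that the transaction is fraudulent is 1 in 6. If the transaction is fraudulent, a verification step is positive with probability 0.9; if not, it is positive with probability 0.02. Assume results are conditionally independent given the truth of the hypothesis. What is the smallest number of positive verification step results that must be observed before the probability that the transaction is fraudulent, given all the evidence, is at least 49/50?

Prior odds = (1/6)/(5/6) = 0.2.
Likelihood ratio of a positive = 0.9/0.02 = 45.
Target posterior odds = 0.98/0.02 = 49.
Need 0.2 × 45ⁿ ≥ 49, i.e. 45ⁿ ≥ 245.
45¹ = 45 falls short of 245 but 45² = 2025 reaches it, so n = 2.

2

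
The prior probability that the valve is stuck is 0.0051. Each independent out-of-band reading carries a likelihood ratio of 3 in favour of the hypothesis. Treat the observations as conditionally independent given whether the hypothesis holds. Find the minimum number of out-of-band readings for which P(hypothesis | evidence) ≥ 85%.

Prior odds = 0.0051/0.9949 = 51/9949.
Likelihood ratio per out-of-band reading = 3.
Target odds: 0.85 ÷ 0.15 = 17/3.
Require 3ⁿ ≥ 17/3 ÷ (51/9949) = 9949/9.
3⁶ = 729 falls short of 9949/9 but 3⁷ = 2187 reaches it, so n = 7.

7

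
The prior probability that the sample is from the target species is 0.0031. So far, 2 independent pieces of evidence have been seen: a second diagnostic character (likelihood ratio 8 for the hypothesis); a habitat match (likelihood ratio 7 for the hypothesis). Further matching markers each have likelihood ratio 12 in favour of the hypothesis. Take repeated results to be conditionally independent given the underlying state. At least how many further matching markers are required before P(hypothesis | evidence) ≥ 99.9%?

Prior odds = 0.0031/0.9969 = 31/9969.
Combined Bayes factor of the evidence already in hand = 8 × 7 = 56.
Odds after that evidence = (31/9969) × 56 = 1736/9969.
Target odds = 0.999/0.001 = 999.
Need 12ⁿ ≥ 999 ÷ (1736/9969) = 9959031/1736.
12³ = 1728 falls short of 9959031/1736 but 12⁴ = 20736 reaches it, so n = 4.

4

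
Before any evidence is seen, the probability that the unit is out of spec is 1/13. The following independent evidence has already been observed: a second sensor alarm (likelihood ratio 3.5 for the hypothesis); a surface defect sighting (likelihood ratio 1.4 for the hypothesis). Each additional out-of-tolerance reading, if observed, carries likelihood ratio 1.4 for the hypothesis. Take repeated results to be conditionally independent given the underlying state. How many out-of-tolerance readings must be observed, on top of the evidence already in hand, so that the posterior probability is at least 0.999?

24

Prior odds = (1/13)/(12/13) = 1/12.
Combined Bayes factor of the evidence already in hand = 3.5 × 1.4 = 4.9.
Odds after that evidence = (1/12) × 4.9 = 49/120.
Target odds = 0.999/0.001 = 999.
Need 1.4ⁿ ≥ 999 ÷ (49/120) = 119880/49.
1.4²³ ≈2295.86 falls short of 119880/49 but 1.4²⁴ ≈3214.2 reaches it, so n = 24.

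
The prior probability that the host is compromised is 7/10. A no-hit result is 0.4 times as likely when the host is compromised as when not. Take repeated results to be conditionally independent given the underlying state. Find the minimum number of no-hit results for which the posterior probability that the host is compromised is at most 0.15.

Prior odds = 0.7/0.3 = 7/3.
Likelihood ratio per no-hit result = 0.4.
Target odds: 0.15 ÷ 0.85 = 3/17.
Require 0.4ⁿ ≤ 3/17 ÷ (7/3) = 9/119.
0.4² = 0.16 is still above 9/119 but 0.4³ = 0.064 is at or below it, so n = 3.

3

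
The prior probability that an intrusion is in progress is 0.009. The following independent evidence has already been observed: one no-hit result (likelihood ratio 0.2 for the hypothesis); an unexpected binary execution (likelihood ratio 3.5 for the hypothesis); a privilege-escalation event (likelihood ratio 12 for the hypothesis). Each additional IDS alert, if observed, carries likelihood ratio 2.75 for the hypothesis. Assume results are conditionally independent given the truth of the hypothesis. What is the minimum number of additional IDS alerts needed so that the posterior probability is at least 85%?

5

Prior odds = 0.009/0.991 = 9/991.
Combined Bayes factor of the evidence already in hand = 0.2 × 3.5 × 12 = 8.4.
Odds after that evidence = (9/991) × 8.4 = 378/4955.
Target odds = 0.85/0.15 = 17/3.
Need 2.75ⁿ ≥ 17/3 ÷ (378/4955) = 84235/1134.
2.75⁴ = 57.19140625 falls short of 84235/1134 but 2.75⁵ = 161051/1024 reaches it, so n = 5.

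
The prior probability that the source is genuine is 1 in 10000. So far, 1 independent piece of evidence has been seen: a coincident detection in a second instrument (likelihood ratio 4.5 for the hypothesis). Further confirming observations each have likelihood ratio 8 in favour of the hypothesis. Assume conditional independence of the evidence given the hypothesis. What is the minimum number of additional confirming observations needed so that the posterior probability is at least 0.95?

6

Prior odds = 0.0001/0.9999 = 1/9999.
Bayes factor of the evidence already in hand = 4.5.
Odds after that evidence = (1/9999) × 4.5 = 1/2222.
Target odds = 0.95/0.05 = 19.
Need 8ⁿ ≥ 19 ÷ (1/2222) = 42218.
8⁵ = 32768 falls short of 42218 but 8⁶ = 262144 reaches it, so n = 6.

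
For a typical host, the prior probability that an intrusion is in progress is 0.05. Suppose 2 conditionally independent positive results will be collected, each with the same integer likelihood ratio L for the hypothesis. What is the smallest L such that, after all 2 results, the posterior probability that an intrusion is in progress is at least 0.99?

44

Prior odds = 0.05/0.95 = 1/19.
Target odds = 0.99/0.01 = 99.
Need L² ≥ 99 ÷ (1/19) = 1881.
43² = 1849 < 1881 ≤ 1936 = 44², so L = 44.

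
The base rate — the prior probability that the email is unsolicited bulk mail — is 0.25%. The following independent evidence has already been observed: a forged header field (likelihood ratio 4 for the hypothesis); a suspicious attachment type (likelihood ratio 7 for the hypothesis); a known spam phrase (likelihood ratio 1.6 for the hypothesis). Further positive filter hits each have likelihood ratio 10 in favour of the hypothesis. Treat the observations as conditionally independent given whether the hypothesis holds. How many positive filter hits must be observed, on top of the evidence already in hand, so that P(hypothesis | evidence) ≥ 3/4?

Prior odds = 0.0025/0.9975 = 1/399.
Combined Bayes factor of the evidence already in hand = 4 × 7 × 1.6 = 44.8.
Odds after that evidence = (1/399) × 44.8 = 32/285.
Target odds = 0.75/0.25 = 3.
Need 10ⁿ ≥ 3 ÷ (32/285) = 26.71875.
10¹ = 10 falls short of 26.71875 but 10² = 100 reaches it, so n = 2.

2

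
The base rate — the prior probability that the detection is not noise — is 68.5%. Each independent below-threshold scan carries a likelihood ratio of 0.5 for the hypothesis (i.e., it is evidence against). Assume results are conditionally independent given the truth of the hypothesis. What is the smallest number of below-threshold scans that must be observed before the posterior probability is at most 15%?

4

Prior odds: 0.685 ÷ 0.315 = 137/63.
Likelihood ratio per below-threshold scan = 0.5.
Target posterior odds = 0.15/0.85 = 3/17.
Need (137/63) × 0.5ⁿ ≤ 3/17, i.e. 0.5ⁿ ≤ 189/2329.
0.5³ = 0.125 is still above 189/2329 but 0.5⁴ = 0.0625 is at or below it, so n = 4.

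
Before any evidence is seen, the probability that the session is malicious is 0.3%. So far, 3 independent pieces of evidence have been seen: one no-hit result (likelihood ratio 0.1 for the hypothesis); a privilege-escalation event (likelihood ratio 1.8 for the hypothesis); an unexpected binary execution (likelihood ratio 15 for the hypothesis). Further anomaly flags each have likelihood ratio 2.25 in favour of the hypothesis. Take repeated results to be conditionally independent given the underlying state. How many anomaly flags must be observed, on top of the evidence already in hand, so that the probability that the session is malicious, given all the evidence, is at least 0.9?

Prior odds = 0.003/0.997 = 3/997.
Combined Bayes factor of the evidence already in hand = 0.1 × 1.8 × 15 = 2.7.
Odds after that evidence = (3/997) × 2.7 = 81/9970.
Target odds = 0.9/0.1 = 9.
Need 2.25ⁿ ≥ 9 ÷ (81/9970) = 9970/9.
2.25⁸ = 43046721/65536 falls short of 9970/9 but 2.25⁹ = 387420489/262144 reaches it, so n = 9.

9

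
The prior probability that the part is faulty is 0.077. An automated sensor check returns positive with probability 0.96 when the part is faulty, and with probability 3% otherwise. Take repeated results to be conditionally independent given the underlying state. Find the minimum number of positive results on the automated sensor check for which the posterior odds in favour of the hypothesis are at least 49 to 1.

2

Prior odds = 0.077/0.923 = 77/923.
Likelihood ratio of a positive result = 0.96/0.03 = 32.
Target odds = 49.
Require 32ⁿ ≥ 49 ÷ (77/923) = 6461/11.
32¹ = 32 falls short of 6461/11 but 32² = 1024 reaches it, so n = 2.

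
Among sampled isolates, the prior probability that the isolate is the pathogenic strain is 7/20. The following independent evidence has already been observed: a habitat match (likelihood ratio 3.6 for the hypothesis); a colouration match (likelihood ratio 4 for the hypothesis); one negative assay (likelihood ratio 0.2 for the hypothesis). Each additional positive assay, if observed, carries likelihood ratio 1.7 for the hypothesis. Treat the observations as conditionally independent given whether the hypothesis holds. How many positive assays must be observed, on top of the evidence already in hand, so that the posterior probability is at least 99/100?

8

Prior odds = 0.35/0.65 = 7/13.
Combined Bayes factor of the evidence already in hand = 3.6 × 4 × 0.2 = 2.88.
Odds after that evidence = (7/13) × 2.88 = 504/325.
Target odds = 0.99/0.01 = 99.
Need 1.7ⁿ ≥ 99 ÷ (504/325) = 3575/56.
1.7⁷ = 410338673/10000000 falls short of 3575/56 but 1.7⁸ ≈69.7576 reaches it, so n = 8.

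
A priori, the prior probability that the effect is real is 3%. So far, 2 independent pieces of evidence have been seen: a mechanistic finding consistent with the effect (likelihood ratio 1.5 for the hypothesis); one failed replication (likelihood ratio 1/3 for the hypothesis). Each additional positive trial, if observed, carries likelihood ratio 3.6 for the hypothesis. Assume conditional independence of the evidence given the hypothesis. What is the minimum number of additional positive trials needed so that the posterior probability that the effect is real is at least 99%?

Prior odds = 0.03/0.97 = 3/97.
Combined Bayes factor of the evidence already in hand = 1.5 × (1/3) = 0.5.
Odds after that evidence = (3/97) × 0.5 = 3/194.
Target odds = 0.99/0.01 = 99.
Need 3.6ⁿ ≥ 99 ÷ (3/194) = 6402.
3.6⁶ = 34012224/15625 falls short of 6402 but 3.6⁷ = 612220032/78125 reaches it, so n = 7.

7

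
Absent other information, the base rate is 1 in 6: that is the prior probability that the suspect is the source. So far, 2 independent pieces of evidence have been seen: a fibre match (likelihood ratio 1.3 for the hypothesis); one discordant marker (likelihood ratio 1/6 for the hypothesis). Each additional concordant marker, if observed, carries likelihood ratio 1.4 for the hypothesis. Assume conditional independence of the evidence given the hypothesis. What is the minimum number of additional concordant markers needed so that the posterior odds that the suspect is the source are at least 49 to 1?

Prior odds = (1/6)/(5/6) = 0.2.
Combined Bayes factor of the evidence already in hand = 1.3 × (1/6) = 13/60.
Odds after that evidence = 0.2 × 13/60 = 13/300.
Target odds = 49.
Need 1.4ⁿ ≥ 49 ÷ (13/300) = 14700/13.
1.4²⁰ ≈836.683 falls short of 14700/13 but 1.4²¹ ≈1171.36 reaches it, so n = 21.

21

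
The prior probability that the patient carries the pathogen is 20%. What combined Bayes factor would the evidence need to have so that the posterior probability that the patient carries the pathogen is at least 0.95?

76

Prior odds = 0.2/0.8 = 0.25.
Target odds = 0.95/0.05 = 19.
Required Bayes factor = 19 ÷ 0.25 = 76.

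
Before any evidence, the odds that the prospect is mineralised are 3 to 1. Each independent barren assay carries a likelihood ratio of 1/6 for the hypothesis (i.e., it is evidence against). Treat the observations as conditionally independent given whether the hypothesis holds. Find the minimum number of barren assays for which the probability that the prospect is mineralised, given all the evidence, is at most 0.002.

Prior odds = 3.
Likelihood ratio per barren assay = 1/6.
Target posterior odds = 0.002/0.998 = 1/499.
Need 3 × (1/6)ⁿ ≤ 1/499, i.e. (1/6)ⁿ ≤ 1/1497.
(1/6)⁴ = 1/1296 is still above 1/1497 but (1/6)⁵ = 1/7776 is at or below it, so n = 5.

5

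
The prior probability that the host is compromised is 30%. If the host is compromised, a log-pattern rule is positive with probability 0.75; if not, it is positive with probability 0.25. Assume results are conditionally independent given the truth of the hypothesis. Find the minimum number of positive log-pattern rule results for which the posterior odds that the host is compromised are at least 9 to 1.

Prior odds: 0.3 ÷ 0.7 = 3/7.
Likelihood ratio of a positive = 0.75/0.25 = 3.
Target odds = 9.
Require 3ⁿ ≥ 9 ÷ (3/7) = 21.
3² = 9 falls short of 21 but 3³ = 27 reaches it, so n = 3.

3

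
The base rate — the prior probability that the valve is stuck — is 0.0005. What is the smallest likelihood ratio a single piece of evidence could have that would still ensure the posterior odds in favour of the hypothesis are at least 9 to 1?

Prior odds = 0.0005/0.9995 = 1/1999.
Target odds = 9.
Required Bayes factor = 9 ÷ (1/1999) = 17991.

17991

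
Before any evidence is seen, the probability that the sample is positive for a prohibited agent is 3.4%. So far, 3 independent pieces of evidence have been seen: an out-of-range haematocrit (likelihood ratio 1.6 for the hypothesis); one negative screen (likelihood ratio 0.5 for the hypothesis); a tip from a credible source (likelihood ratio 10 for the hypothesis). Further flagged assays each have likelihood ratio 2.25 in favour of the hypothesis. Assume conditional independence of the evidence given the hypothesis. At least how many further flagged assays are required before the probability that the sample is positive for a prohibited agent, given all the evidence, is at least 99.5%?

Prior odds = 0.034/0.966 = 17/483.
Combined Bayes factor of the evidence already in hand = 1.6 × 0.5 × 10 = 8.
Odds after that evidence = (17/483) × 8 = 136/483.
Target odds = 0.995/0.005 = 199.
Need 2.25ⁿ ≥ 199 ÷ (136/483) = 96117/136.
2.25⁸ = 43046721/65536 falls short of 96117/136 but 2.25⁹ = 387420489/262144 reaches it, so n = 9.

9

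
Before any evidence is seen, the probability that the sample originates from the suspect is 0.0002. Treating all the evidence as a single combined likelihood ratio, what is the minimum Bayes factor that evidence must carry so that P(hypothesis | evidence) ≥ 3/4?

14997

Prior odds = 0.0002/0.9998 = 1/4999.
Target odds = 0.75/0.25 = 3.
Required Bayes factor = 3 ÷ (1/4999) = 14997.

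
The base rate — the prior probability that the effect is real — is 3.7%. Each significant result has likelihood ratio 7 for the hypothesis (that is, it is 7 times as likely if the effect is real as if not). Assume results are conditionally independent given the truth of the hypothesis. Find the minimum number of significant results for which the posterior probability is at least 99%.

5

Prior odds: 0.037 ÷ 0.963 = 37/963.
Likelihood ratio per significant result = 7.
Target posterior odds = 0.99/0.01 = 99.
Need (37/963) × 7ⁿ ≥ 99, i.e. 7ⁿ ≥ 95337/37.
7⁴ = 2401 falls short of 95337/37 but 7⁵ = 16807 reaches it, so n = 5.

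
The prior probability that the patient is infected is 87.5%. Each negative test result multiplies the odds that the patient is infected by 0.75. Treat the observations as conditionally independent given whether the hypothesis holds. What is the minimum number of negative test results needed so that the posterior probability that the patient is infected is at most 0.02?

Prior odds: 0.875 ÷ 0.125 = 7.
Likelihood ratio per negative test result = 0.75.
Target posterior odds = 0.02/0.98 = 1/49.
Need 7 × 0.75ⁿ ≤ 1/49, i.e. 0.75ⁿ ≤ 1/343.
0.75²⁰ ≈0.00317121 is still above 1/343 but 0.75²¹ ≈0.00237841 is at or below it, so n = 21.

21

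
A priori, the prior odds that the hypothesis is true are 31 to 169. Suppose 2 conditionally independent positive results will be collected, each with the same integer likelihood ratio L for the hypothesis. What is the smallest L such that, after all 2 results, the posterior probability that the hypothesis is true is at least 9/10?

Prior odds = 31/169.
Target odds = 0.9/0.1 = 9.
Need L² ≥ 9 ÷ (31/169) = 1521/31.
7² = 49 < 1521/31 ≤ 64 = 8², so L = 8.

8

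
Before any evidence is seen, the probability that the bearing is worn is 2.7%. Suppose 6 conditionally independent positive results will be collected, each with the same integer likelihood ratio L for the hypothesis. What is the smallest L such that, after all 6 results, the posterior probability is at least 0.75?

3

Prior odds = 0.027/0.973 = 27/973.
Target odds = 0.75/0.25 = 3.
Need L⁶ ≥ 3 ÷ (27/973) = 973/9.
2⁶ = 64 < 973/9 ≤ 729 = 3⁶, so L = 3.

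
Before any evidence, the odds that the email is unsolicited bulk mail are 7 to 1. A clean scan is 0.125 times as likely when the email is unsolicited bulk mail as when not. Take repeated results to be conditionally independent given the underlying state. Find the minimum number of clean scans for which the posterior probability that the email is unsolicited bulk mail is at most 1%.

4

Prior odds = 7.
Likelihood ratio per clean scan = 0.125.
Target posterior odds = 0.01/0.99 = 1/99.
Require 0.125ⁿ ≤ 1/99 ÷ 7 = 1/693.
0.125³ = 0.001953125 is still above 1/693 but 0.125⁴ = 1/4096 is at or below it, so n = 4.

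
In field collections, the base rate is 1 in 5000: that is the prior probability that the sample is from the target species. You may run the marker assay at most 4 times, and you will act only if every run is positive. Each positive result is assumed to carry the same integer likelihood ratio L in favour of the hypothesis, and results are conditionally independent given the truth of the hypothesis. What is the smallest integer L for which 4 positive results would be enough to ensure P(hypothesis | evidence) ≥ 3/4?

12

Prior odds = 0.0002/0.9998 = 1/4999.
Target odds = 0.75/0.25 = 3.
Need L⁴ ≥ 3 ÷ (1/4999) = 14997.
11⁴ = 14641 < 14997 ≤ 20736 = 12⁴, so L = 12.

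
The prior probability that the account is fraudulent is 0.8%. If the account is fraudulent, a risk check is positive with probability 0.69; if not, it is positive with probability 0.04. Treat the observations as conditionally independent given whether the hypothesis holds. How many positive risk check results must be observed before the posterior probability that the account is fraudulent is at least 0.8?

Prior odds: 0.008 ÷ 0.992 = 1/124.
Likelihood ratio of a positive = 0.69/0.04 = 17.25.
Target odds: 0.8 ÷ 0.2 = 4.
Need (1/124) × 17.25ⁿ ≥ 4, i.e. 17.25ⁿ ≥ 496.
17.25² = 297.5625 falls short of 496 but 17.25³ = 5132.953125 reaches it, so n = 3.

3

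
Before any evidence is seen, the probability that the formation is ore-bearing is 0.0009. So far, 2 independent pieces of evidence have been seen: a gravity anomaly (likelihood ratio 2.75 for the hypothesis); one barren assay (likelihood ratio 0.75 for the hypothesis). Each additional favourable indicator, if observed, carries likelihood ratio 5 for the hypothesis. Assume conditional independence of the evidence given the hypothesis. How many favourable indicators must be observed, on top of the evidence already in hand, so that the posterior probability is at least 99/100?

Prior odds = 0.0009/0.9991 = 9/9991.
Combined Bayes factor of the evidence already in hand = 2.75 × 0.75 = 2.0625.
Odds after that evidence = (9/9991) × 2.0625 = 297/159856.
Target odds = 0.99/0.01 = 99.
Need 5ⁿ ≥ 99 ÷ (297/159856) = 159856/3.
5⁶ = 15625 falls short of 159856/3 but 5⁷ = 78125 reaches it, so n = 7.

7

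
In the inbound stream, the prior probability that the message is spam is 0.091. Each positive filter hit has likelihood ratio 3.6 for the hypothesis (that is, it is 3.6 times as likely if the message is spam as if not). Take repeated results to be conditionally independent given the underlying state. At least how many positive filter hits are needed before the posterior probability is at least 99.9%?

Prior odds: 0.091 ÷ 0.909 = 91/909.
Likelihood ratio per positive filter hit = 3.6.
Target odds: 0.999 ÷ 0.001 = 999.
Need (91/909) × 3.6ⁿ ≥ 999, i.e. 3.6ⁿ ≥ 908091/91.
3.6⁷ = 612220032/78125 falls short of 908091/91 but 3.6⁸ ≈28211.1 reaches it, so n = 8.

8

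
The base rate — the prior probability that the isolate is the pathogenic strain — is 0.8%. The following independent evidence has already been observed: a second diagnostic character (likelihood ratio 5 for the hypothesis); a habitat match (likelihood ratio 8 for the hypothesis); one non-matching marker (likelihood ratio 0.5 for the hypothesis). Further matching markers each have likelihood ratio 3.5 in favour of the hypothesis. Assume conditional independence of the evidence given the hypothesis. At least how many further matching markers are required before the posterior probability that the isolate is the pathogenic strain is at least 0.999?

Prior odds = 0.008/0.992 = 1/124.
Combined Bayes factor of the evidence already in hand = 5 × 8 × 0.5 = 20.
Odds after that evidence = (1/124) × 20 = 5/31.
Target odds = 0.999/0.001 = 999.
Need 3.5ⁿ ≥ 999 ÷ (5/31) = 6193.8.
3.5⁶ = 1838.265625 falls short of 6193.8 but 3.5⁷ = 823543/128 reaches it, so n = 7.

7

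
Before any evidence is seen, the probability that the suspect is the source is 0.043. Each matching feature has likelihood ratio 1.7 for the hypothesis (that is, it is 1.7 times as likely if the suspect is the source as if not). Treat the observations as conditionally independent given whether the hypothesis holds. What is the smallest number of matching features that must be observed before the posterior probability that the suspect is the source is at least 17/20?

10

Prior odds = 0.043/0.957 = 43/957.
Likelihood ratio per matching feature = 1.7.
Target odds: 0.85 ÷ 0.15 = 17/3.
Need (43/957) × 1.7ⁿ ≥ 17/3, i.e. 1.7ⁿ ≥ 5423/43.
1.7⁹ ≈118.588 falls short of 5423/43 but 1.7¹⁰ ≈201.599 reaches it, so n = 10.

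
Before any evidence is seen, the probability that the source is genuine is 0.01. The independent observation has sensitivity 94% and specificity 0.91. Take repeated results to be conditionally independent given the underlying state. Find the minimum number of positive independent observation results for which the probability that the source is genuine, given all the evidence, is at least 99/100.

Prior odds: 0.01 ÷ 0.99 = 1/99.
False-positive rate = 1 − 0.91 = 0.09; likelihood ratio of a positive = 0.94/0.09 = 94/9.
Target odds: 0.99 ÷ 0.01 = 99.
Need (1/99) × (94/9)ⁿ ≥ 99, i.e. (94/9)ⁿ ≥ 9801.
(94/9)³ = 830584/729 falls short of 9801 but (94/9)⁴ = 78074896/6561 reaches it, so n = 4.

4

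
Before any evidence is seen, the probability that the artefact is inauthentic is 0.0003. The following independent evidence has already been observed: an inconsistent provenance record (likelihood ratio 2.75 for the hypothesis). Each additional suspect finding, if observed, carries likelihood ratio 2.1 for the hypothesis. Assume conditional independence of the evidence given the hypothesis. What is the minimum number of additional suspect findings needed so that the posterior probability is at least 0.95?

Prior odds = 0.0003/0.9997 = 3/9997.
Bayes factor of the evidence already in hand = 2.75.
Odds after that evidence = (3/9997) × 2.75 = 33/39988.
Target odds = 0.95/0.05 = 19.
Need 2.1ⁿ ≥ 19 ÷ (33/39988) = 759772/33.
2.1¹³ ≈15447.2 falls short of 759772/33 but 2.1¹⁴ ≈32439.2 reaches it, so n = 14.

14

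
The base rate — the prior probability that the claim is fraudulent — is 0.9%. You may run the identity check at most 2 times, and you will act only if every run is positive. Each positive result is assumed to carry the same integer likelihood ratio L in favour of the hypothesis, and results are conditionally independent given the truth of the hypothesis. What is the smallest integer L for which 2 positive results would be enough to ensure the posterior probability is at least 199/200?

149

Prior odds = 0.009/0.991 = 9/991.
Target odds = 0.995/0.005 = 199.
Need L² ≥ 199 ÷ (9/991) = 197209/9.
148² = 21904 < 197209/9 ≤ 22201 = 149², so L = 149.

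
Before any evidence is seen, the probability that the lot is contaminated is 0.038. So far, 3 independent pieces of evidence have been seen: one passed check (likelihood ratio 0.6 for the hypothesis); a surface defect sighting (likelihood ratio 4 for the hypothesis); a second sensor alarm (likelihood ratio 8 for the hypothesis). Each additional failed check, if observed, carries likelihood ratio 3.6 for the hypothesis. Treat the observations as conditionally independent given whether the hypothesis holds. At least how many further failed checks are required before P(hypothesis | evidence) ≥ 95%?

Prior odds = 0.038/0.962 = 19/481.
Combined Bayes factor of the evidence already in hand = 0.6 × 4 × 8 = 19.2.
Odds after that evidence = (19/481) × 19.2 = 1824/2405.
Target odds = 0.95/0.05 = 19.
Need 3.6ⁿ ≥ 19 ÷ (1824/2405) = 2405/96.
3.6² = 12.96 falls short of 2405/96 but 3.6³ = 46.656 reaches it, so n = 3.

3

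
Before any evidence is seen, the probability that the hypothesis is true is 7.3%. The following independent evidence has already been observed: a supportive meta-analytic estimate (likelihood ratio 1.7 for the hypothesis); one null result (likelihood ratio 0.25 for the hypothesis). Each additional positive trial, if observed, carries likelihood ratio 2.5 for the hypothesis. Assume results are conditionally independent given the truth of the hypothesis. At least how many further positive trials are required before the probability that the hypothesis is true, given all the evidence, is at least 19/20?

7

Prior odds = 0.073/0.927 = 73/927.
Combined Bayes factor of the evidence already in hand = 1.7 × 0.25 = 0.425.
Odds after that evidence = (73/927) × 0.425 = 1241/37080.
Target odds = 0.95/0.05 = 19.
Need 2.5ⁿ ≥ 19 ÷ (1241/37080) = 704520/1241.
2.5⁶ = 244.140625 falls short of 704520/1241 but 2.5⁷ = 610.3515625 reaches it, so n = 7.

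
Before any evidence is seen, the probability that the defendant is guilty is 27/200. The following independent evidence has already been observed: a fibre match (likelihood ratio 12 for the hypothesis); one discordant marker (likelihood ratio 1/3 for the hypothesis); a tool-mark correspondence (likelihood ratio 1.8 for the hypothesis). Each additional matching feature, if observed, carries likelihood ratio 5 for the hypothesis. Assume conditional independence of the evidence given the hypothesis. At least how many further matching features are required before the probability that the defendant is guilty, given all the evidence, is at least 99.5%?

Prior odds = 0.135/0.865 = 27/173.
Combined Bayes factor of the evidence already in hand = 12 × (1/3) × 1.8 = 7.2.
Odds after that evidence = (27/173) × 7.2 = 972/865.
Target odds = 0.995/0.005 = 199.
Need 5ⁿ ≥ 199 ÷ (972/865) = 172135/972.
5³ = 125 falls short of 172135/972 but 5⁴ = 625 reaches it, so n = 4.

4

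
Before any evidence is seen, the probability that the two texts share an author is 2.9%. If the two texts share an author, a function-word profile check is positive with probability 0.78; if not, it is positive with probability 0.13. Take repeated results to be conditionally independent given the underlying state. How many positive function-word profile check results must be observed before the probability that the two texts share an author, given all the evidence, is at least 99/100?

Prior odds: 0.029 ÷ 0.971 = 29/971.
Likelihood ratio of a positive = 0.78/0.13 = 6.
Target posterior odds = 0.99/0.01 = 99.
Need (29/971) × 6ⁿ ≥ 99, i.e. 6ⁿ ≥ 96129/29.
6⁴ = 1296 falls short of 96129/29 but 6⁵ = 7776 reaches it, so n = 5.

5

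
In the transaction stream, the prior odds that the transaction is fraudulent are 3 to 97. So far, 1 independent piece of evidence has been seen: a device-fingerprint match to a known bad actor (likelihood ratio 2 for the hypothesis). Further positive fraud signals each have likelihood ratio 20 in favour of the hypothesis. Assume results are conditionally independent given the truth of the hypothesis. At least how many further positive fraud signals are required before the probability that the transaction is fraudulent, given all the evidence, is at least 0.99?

3

Prior odds = 3/97.
Bayes factor of the evidence already in hand = 2.
Odds after that evidence = (3/97) × 2 = 6/97.
Target odds = 0.99/0.01 = 99.
Need 20ⁿ ≥ 99 ÷ (6/97) = 1600.5.
20² = 400 falls short of 1600.5 but 20³ = 8000 reaches it, so n = 3.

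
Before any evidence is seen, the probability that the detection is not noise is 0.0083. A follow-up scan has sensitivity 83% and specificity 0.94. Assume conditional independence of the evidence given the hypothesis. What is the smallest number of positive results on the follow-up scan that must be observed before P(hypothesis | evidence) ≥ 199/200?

Prior odds: 0.0083 ÷ 0.9917 = 83/9917.
False-positive rate = 1 − 0.94 = 0.06; likelihood ratio of a positive = 0.83/0.06 = 83/6.
Target posterior odds = 0.995/0.005 = 199.
Require (83/6)ⁿ ≥ 199 ÷ (83/9917) = 1973483/83.
(83/6)³ = 571787/216 falls short of 1973483/83 but (83/6)⁴ = 47458321/1296 reaches it, so n = 4.

4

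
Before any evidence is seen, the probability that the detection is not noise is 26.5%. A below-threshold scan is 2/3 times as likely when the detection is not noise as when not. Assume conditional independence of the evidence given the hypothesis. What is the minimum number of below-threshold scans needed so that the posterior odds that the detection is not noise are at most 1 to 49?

8

Prior odds = 0.265/0.735 = 53/147.
Likelihood ratio per below-threshold scan = 2/3.
Target odds = 1/49.
Need (53/147) × (2/3)ⁿ ≤ 1/49, i.e. (2/3)ⁿ ≤ 3/53.
(2/3)⁷ = 128/2187 is still above 3/53 but (2/3)⁸ = 256/6561 is at or below it, so n = 8.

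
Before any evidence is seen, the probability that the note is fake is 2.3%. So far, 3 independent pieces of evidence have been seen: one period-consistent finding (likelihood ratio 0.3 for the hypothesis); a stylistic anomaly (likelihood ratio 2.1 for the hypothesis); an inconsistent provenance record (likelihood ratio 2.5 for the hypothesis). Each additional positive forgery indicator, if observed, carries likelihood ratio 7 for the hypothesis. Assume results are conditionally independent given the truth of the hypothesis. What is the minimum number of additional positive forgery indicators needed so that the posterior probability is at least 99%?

5

Prior odds = 0.023/0.977 = 23/977.
Combined Bayes factor of the evidence already in hand = 0.3 × 2.1 × 2.5 = 1.575.
Odds after that evidence = (23/977) × 1.575 = 1449/39080.
Target odds = 0.99/0.01 = 99.
Need 7ⁿ ≥ 99 ÷ (1449/39080) = 429880/161.
7⁴ = 2401 falls short of 429880/161 but 7⁵ = 16807 reaches it, so n = 5.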